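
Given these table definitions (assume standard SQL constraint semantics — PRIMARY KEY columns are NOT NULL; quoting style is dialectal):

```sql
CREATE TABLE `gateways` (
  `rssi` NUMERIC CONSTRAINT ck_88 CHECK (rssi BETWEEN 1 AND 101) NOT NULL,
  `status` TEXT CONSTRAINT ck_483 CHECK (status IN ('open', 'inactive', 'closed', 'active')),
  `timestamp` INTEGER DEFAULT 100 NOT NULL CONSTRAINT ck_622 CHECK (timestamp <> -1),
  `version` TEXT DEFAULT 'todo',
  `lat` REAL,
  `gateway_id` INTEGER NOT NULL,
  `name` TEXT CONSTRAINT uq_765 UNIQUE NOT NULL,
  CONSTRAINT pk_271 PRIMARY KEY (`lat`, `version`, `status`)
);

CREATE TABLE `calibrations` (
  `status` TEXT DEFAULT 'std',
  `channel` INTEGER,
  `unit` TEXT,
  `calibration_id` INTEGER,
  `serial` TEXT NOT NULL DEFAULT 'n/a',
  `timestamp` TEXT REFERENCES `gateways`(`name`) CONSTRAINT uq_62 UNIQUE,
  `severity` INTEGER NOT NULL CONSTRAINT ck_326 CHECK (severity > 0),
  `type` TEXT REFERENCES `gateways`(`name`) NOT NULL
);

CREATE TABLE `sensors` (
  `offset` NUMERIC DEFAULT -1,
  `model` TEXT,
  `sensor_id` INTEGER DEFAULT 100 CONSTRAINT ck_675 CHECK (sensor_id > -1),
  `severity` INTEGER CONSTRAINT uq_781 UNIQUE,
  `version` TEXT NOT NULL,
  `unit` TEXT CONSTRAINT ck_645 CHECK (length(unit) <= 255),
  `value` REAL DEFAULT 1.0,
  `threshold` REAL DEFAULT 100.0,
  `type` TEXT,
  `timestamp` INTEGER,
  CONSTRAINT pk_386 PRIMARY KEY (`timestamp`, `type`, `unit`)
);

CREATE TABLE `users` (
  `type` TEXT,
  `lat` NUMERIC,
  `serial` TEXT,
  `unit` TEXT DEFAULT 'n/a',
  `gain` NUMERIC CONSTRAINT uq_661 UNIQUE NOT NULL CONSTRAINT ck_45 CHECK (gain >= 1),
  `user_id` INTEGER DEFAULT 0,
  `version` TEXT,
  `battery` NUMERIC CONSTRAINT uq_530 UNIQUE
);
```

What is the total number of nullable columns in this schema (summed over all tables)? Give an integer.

18

gateways: 0 nullable (none — PK (lat, version, status) and explicit NOT NULL columns excluded).
calibrations: 5 nullable (status, channel, unit, calibration_id, timestamp — PK none and explicit NOT NULL columns excluded).
sensors: 6 nullable (offset, model, sensor_id, severity, value, threshold — PK (timestamp, type, unit) and explicit NOT NULL columns excluded).
users: 7 nullable (type, lat, serial, unit, user_id, version, battery — PK none and explicit NOT NULL columns excluded).
Total: 0 + 5 + 6 + 7 = 18.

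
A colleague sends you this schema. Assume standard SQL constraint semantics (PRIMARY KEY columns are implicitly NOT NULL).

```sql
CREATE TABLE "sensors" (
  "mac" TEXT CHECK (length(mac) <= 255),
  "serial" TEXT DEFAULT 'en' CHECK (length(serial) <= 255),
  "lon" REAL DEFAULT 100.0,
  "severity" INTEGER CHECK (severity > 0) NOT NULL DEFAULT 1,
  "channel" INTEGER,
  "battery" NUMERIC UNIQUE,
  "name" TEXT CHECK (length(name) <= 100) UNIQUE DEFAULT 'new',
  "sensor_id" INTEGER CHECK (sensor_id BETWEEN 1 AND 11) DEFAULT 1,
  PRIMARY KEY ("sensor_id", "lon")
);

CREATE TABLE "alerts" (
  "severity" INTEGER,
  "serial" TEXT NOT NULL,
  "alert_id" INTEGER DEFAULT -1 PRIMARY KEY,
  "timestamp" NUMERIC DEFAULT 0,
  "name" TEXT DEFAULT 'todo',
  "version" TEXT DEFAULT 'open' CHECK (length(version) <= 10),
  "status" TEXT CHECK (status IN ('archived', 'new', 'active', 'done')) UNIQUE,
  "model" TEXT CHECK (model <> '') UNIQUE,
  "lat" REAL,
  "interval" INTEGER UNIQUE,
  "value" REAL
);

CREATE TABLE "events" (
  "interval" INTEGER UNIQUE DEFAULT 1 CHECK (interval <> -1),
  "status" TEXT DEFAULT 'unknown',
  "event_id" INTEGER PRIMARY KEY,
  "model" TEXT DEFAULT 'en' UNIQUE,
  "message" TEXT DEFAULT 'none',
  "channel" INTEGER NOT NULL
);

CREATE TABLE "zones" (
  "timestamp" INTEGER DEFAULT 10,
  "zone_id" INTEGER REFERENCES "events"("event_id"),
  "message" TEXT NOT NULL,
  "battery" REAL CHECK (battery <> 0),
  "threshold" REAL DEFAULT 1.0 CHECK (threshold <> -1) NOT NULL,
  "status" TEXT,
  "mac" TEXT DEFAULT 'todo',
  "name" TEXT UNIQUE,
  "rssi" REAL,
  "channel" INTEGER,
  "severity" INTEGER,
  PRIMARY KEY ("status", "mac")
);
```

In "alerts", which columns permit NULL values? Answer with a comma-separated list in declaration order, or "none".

- severity: no NOT NULL constraint applies → nullable.
- serial: declared NOT NULL → not nullable.
- alert_id: part of the PRIMARY KEY, which implies NOT NULL → not nullable.
- timestamp: DEFAULT only fills an omitted column; an explicit NULL is still allowed → nullable.
- name: DEFAULT only fills an omitted column; an explicit NULL is still allowed → nullable.
- version: CHECK does not forbid NULL (a CHECK constraint passes when its expression is NULL) → nullable.
- status: CHECK does not forbid NULL (a CHECK constraint passes when its expression is NULL) → nullable.
- model: CHECK does not forbid NULL (a CHECK constraint passes when its expression is NULL) → nullable.
- lat: no NOT NULL constraint applies → nullable.
- interval: UNIQUE does not imply NOT NULL → nullable.
- value: no NOT NULL constraint applies → nullable.

severity, timestamp, name, version, status, model, lat, interval, value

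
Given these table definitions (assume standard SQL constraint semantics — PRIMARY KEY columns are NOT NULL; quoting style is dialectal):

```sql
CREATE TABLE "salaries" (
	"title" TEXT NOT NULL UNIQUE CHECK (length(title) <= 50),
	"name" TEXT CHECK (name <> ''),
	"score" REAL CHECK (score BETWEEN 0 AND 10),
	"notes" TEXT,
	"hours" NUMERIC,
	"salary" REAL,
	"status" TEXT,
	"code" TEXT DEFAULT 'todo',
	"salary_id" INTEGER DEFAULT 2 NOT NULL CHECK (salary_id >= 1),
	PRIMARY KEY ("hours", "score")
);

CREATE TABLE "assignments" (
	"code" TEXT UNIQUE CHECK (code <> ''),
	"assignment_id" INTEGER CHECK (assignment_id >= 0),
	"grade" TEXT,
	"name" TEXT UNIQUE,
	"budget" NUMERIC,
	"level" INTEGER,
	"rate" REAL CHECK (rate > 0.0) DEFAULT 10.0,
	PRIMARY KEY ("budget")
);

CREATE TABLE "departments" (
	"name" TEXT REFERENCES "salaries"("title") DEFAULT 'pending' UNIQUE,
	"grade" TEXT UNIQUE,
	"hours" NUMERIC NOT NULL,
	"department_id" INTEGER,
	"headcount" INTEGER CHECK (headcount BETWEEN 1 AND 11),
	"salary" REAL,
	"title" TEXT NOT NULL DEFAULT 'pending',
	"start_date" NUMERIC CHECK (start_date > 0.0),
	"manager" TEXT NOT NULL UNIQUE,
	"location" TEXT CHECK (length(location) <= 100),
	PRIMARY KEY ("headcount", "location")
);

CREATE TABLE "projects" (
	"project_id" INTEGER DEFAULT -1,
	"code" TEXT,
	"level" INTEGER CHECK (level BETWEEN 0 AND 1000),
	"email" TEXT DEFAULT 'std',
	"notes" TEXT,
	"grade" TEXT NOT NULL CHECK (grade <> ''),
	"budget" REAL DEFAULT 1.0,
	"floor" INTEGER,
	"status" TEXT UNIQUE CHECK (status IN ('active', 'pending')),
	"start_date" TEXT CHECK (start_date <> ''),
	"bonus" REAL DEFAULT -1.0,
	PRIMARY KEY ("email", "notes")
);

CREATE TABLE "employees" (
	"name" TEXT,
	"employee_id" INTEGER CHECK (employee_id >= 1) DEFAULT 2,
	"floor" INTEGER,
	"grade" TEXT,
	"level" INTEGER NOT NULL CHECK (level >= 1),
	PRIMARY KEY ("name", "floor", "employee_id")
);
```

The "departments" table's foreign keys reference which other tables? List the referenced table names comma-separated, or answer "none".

- name REFERENCES salaries(title).

salaries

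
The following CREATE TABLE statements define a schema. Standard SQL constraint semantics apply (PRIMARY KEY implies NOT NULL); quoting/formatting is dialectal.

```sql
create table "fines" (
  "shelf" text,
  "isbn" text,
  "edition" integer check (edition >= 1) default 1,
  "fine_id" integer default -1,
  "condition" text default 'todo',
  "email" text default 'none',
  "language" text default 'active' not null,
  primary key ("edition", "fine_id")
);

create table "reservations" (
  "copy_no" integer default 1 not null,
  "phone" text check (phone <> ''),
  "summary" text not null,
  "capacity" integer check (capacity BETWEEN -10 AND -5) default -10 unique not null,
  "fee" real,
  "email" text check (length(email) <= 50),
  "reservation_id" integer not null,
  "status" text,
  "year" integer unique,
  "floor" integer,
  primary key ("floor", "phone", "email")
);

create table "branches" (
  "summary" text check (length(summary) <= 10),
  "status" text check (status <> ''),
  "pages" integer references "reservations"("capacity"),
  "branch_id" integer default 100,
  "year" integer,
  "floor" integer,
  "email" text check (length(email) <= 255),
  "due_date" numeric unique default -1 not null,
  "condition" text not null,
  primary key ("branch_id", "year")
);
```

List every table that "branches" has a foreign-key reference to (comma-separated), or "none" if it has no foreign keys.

- pages REFERENCES reservations(capacity).

reservations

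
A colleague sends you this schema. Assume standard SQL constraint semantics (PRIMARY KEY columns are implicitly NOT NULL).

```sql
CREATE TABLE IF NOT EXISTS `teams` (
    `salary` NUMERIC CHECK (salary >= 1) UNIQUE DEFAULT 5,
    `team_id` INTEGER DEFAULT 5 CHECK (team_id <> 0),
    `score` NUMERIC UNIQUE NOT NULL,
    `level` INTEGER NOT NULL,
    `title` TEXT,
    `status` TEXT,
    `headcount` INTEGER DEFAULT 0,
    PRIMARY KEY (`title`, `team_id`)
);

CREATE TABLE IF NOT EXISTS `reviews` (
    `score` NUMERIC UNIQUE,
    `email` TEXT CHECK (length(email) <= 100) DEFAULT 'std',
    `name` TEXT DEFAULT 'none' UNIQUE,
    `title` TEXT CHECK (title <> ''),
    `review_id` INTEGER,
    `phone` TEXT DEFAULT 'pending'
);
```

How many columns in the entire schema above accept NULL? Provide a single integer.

9

teams: 3 nullable (salary, status, headcount — PK (title, team_id) and explicit NOT NULL columns excluded).
reviews: 6 nullable (score, email, name, title, review_id, phone — PK none and explicit NOT NULL columns excluded).
Total: 3 + 6 = 9.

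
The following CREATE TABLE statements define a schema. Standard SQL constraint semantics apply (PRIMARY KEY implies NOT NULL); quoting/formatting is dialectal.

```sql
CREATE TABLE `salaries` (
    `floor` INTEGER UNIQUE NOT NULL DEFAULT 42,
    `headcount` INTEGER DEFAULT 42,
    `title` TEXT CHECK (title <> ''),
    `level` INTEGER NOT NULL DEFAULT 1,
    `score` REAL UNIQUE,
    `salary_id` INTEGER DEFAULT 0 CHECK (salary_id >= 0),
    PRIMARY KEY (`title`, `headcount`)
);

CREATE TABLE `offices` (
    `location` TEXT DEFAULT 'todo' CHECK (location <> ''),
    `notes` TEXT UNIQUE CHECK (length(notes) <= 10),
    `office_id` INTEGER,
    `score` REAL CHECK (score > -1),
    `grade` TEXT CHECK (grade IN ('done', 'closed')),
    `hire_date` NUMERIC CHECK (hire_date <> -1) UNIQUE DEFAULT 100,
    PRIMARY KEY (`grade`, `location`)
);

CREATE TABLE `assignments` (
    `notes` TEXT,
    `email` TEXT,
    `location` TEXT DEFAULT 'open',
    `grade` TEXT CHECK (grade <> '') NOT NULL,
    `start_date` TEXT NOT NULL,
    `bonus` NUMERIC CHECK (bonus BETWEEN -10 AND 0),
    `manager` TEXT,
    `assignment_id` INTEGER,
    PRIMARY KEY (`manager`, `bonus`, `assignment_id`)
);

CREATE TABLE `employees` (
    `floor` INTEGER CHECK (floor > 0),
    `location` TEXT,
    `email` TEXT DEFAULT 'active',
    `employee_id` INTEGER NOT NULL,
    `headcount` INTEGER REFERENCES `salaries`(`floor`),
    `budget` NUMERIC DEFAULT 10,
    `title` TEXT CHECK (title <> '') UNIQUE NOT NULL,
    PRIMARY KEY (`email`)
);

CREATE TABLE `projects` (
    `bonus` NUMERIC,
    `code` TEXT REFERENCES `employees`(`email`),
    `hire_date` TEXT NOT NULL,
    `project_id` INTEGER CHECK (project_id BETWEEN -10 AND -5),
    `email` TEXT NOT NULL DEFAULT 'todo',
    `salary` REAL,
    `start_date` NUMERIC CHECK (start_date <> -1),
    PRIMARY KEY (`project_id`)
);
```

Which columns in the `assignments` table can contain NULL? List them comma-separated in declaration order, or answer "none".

notes, email, location

- notes: no NOT NULL constraint applies → nullable.
- email: no NOT NULL constraint applies → nullable.
- location: DEFAULT only fills an omitted column; an explicit NULL is still allowed → nullable.
- grade: declared NOT NULL → not nullable.
- start_date: declared NOT NULL → not nullable.
- bonus: part of the PRIMARY KEY, which implies NOT NULL → not nullable.
- manager: part of the PRIMARY KEY, which implies NOT NULL → not nullable.
- assignment_id: part of the PRIMARY KEY, which implies NOT NULL → not nullable.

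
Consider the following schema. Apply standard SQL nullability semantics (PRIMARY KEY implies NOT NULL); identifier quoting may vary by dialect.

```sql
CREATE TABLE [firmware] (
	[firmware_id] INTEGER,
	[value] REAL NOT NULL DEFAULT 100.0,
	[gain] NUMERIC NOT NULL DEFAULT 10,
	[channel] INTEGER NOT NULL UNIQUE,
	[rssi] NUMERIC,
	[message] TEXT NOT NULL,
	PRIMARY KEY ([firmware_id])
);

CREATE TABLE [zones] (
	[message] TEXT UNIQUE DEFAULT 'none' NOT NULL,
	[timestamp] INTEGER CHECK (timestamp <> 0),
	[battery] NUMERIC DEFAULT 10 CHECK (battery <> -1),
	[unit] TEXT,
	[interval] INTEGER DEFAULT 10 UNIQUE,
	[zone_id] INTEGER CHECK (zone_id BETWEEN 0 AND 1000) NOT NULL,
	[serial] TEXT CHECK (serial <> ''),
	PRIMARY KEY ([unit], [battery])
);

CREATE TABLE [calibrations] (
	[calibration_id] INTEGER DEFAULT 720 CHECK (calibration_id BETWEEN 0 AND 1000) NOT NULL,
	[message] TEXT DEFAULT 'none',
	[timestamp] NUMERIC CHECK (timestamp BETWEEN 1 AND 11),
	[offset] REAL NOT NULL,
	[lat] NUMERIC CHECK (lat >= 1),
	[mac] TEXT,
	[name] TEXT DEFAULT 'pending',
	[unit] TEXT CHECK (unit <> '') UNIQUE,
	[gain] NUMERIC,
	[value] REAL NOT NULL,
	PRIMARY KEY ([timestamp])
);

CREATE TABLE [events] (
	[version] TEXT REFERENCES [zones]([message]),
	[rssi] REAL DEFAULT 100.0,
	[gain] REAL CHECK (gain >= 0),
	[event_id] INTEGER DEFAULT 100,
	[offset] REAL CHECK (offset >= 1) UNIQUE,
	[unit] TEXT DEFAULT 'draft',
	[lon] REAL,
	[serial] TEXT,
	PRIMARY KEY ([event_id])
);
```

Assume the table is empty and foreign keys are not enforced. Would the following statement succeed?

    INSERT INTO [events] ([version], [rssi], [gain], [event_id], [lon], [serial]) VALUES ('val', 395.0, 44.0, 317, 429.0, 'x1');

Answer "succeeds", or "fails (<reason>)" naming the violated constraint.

succeeds

NOT NULL columns: event_id is supplied.
CHECK constraints: 44.0 satisfies (gain >= 0).
No constraint is violated.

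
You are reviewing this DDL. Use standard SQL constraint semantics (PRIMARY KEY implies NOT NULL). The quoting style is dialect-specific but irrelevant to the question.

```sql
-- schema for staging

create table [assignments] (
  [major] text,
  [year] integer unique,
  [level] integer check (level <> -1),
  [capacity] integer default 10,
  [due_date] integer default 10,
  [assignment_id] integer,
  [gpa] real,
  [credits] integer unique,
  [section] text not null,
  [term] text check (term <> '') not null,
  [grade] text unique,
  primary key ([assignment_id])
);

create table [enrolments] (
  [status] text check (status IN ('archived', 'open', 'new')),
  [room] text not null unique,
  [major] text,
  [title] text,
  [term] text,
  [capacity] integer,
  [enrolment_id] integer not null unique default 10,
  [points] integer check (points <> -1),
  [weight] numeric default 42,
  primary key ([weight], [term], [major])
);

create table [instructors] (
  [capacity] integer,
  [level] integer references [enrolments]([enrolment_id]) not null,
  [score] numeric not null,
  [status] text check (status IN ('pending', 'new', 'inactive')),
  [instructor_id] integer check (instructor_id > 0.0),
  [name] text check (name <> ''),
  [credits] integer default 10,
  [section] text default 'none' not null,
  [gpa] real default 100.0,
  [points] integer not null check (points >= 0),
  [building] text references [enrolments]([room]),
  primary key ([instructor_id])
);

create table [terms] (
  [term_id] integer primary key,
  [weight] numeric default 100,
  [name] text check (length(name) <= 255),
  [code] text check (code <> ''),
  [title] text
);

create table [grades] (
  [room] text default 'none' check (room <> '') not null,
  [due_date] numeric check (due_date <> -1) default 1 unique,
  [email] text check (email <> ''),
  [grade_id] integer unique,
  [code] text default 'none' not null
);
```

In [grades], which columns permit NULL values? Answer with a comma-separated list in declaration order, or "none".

due_date, email, grade_id

- room: declared NOT NULL → not nullable.
- due_date: CHECK does not forbid NULL (a CHECK constraint passes when its expression is NULL) → nullable.
- email: CHECK does not forbid NULL (a CHECK constraint passes when its expression is NULL) → nullable.
- grade_id: UNIQUE does not imply NOT NULL → nullable.
- code: declared NOT NULL → not nullable.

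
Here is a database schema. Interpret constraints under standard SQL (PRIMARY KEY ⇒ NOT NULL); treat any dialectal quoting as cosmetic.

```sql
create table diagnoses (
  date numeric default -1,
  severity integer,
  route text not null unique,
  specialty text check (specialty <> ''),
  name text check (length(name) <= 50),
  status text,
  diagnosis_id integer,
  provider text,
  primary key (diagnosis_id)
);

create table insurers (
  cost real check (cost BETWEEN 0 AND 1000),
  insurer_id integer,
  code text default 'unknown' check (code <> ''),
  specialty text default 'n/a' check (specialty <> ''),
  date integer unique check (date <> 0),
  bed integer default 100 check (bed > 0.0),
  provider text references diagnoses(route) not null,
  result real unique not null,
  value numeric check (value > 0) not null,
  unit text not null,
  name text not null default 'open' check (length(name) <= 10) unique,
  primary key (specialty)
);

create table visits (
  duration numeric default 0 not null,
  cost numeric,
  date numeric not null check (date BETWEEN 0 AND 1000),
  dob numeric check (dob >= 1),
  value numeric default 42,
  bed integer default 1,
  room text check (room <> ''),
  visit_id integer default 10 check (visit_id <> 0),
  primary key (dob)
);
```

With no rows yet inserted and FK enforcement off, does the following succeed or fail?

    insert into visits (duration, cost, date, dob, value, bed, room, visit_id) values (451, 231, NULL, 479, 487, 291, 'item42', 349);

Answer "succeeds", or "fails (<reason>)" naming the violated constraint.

fails (NOT NULL on date)

date is explicitly set to NULL, but date is declared NOT NULL.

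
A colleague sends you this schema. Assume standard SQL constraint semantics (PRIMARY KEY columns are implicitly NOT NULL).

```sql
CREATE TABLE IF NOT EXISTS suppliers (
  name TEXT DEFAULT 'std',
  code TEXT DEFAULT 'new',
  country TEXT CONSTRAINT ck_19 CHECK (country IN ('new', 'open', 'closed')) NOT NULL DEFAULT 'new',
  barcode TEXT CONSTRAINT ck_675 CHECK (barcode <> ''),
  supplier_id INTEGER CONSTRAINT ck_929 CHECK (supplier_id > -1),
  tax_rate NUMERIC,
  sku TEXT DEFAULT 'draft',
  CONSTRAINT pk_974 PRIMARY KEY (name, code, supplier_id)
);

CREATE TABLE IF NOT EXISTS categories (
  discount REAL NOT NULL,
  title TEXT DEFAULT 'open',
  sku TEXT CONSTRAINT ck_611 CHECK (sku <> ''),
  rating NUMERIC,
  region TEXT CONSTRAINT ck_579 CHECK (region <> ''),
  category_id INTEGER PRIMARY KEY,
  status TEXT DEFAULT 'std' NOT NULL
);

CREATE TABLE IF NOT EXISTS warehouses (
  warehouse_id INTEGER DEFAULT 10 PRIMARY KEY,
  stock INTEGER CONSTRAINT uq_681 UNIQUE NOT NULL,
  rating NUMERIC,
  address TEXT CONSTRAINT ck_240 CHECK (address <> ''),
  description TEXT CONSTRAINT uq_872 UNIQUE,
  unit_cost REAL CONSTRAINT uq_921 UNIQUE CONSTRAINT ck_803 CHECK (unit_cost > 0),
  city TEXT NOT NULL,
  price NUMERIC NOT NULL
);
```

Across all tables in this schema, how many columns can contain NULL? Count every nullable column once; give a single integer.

suppliers: 3 nullable (barcode, tax_rate, sku — PK (name, code, supplier_id) and explicit NOT NULL columns excluded).
categories: 4 nullable (title, sku, rating, region — PK (category_id) and explicit NOT NULL columns excluded).
warehouses: 4 nullable (rating, address, description, unit_cost — PK (warehouse_id) and explicit NOT NULL columns excluded).
Total: 3 + 4 + 4 = 11.

11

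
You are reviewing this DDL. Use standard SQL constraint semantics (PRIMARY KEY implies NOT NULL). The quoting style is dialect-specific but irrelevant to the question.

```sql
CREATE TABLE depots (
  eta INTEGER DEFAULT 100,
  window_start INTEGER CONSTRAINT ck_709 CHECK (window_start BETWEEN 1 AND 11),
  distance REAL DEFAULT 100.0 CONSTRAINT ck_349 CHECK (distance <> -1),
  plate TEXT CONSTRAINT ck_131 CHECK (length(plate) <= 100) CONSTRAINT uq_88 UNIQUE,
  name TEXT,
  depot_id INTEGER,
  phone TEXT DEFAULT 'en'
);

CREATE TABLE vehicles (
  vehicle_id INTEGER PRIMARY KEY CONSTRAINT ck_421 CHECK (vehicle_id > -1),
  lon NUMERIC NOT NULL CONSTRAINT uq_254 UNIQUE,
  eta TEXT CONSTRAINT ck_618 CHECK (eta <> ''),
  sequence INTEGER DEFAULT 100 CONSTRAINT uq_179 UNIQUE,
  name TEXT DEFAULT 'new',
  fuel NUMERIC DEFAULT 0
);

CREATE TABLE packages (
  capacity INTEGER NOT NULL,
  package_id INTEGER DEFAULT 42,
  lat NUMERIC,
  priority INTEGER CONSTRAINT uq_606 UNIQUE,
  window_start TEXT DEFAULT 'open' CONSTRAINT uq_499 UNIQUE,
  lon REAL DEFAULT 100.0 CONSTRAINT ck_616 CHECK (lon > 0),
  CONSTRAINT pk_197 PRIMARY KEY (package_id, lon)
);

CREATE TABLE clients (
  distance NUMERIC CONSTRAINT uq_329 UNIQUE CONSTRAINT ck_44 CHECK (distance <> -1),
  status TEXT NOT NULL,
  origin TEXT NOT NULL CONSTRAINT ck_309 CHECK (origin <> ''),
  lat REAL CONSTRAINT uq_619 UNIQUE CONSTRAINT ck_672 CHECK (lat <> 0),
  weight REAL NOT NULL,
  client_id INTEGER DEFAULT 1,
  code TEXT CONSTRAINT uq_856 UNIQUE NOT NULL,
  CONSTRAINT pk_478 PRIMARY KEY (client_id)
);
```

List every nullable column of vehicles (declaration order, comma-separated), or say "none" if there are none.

eta, sequence, name, fuel

- vehicle_id: part of the PRIMARY KEY, which implies NOT NULL → not nullable.
- lon: declared NOT NULL → not nullable.
- eta: CHECK does not forbid NULL (a CHECK constraint passes when its expression is NULL) → nullable.
- sequence: UNIQUE does not imply NOT NULL → nullable.
- name: DEFAULT only fills an omitted column; an explicit NULL is still allowed → nullable.
- fuel: DEFAULT only fills an omitted column; an explicit NULL is still allowed → nullable.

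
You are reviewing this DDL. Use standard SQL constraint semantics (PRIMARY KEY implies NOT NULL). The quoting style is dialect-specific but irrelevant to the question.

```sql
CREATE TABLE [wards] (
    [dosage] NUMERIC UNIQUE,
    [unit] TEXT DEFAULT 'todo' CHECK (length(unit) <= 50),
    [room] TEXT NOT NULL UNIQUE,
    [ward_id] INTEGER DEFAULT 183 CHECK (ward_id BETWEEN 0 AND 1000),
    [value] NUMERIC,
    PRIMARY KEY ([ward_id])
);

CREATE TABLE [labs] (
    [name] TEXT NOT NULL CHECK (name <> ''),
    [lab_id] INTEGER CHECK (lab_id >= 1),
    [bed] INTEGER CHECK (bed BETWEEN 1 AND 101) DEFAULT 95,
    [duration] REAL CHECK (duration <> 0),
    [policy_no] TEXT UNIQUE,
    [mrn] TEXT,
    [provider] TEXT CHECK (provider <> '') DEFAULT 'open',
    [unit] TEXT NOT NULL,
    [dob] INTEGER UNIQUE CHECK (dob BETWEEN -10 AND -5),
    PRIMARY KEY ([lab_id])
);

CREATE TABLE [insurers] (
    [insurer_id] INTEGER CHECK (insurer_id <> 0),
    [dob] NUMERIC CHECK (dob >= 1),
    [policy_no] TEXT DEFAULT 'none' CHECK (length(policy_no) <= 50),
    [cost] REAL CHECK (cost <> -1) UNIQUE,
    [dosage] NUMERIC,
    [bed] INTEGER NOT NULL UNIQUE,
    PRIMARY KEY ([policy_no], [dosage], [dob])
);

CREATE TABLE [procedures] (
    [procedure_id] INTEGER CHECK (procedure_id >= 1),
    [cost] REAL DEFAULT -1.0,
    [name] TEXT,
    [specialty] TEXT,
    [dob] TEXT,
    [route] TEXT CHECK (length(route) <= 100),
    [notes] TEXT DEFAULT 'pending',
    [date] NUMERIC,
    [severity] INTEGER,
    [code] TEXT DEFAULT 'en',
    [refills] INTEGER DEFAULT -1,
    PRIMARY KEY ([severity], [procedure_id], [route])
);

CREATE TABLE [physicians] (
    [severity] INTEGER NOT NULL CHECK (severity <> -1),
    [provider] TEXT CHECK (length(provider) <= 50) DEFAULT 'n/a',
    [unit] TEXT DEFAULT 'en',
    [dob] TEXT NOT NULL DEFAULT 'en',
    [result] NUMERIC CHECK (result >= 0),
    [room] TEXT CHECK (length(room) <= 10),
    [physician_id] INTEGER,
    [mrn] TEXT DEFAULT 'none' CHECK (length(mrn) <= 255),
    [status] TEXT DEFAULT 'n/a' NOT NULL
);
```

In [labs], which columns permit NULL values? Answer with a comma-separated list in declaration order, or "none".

- name: declared NOT NULL → not nullable.
- lab_id: part of the PRIMARY KEY, which implies NOT NULL → not nullable.
- bed: CHECK does not forbid NULL (a CHECK constraint passes when its expression is NULL) → nullable.
- duration: CHECK does not forbid NULL (a CHECK constraint passes when its expression is NULL) → nullable.
- policy_no: UNIQUE does not imply NOT NULL → nullable.
- mrn: no NOT NULL constraint applies → nullable.
- provider: CHECK does not forbid NULL (a CHECK constraint passes when its expression is NULL) → nullable.
- unit: declared NOT NULL → not nullable.
- dob: CHECK does not forbid NULL (a CHECK constraint passes when its expression is NULL) → nullable.

bed, duration, policy_no, mrn, provider, dob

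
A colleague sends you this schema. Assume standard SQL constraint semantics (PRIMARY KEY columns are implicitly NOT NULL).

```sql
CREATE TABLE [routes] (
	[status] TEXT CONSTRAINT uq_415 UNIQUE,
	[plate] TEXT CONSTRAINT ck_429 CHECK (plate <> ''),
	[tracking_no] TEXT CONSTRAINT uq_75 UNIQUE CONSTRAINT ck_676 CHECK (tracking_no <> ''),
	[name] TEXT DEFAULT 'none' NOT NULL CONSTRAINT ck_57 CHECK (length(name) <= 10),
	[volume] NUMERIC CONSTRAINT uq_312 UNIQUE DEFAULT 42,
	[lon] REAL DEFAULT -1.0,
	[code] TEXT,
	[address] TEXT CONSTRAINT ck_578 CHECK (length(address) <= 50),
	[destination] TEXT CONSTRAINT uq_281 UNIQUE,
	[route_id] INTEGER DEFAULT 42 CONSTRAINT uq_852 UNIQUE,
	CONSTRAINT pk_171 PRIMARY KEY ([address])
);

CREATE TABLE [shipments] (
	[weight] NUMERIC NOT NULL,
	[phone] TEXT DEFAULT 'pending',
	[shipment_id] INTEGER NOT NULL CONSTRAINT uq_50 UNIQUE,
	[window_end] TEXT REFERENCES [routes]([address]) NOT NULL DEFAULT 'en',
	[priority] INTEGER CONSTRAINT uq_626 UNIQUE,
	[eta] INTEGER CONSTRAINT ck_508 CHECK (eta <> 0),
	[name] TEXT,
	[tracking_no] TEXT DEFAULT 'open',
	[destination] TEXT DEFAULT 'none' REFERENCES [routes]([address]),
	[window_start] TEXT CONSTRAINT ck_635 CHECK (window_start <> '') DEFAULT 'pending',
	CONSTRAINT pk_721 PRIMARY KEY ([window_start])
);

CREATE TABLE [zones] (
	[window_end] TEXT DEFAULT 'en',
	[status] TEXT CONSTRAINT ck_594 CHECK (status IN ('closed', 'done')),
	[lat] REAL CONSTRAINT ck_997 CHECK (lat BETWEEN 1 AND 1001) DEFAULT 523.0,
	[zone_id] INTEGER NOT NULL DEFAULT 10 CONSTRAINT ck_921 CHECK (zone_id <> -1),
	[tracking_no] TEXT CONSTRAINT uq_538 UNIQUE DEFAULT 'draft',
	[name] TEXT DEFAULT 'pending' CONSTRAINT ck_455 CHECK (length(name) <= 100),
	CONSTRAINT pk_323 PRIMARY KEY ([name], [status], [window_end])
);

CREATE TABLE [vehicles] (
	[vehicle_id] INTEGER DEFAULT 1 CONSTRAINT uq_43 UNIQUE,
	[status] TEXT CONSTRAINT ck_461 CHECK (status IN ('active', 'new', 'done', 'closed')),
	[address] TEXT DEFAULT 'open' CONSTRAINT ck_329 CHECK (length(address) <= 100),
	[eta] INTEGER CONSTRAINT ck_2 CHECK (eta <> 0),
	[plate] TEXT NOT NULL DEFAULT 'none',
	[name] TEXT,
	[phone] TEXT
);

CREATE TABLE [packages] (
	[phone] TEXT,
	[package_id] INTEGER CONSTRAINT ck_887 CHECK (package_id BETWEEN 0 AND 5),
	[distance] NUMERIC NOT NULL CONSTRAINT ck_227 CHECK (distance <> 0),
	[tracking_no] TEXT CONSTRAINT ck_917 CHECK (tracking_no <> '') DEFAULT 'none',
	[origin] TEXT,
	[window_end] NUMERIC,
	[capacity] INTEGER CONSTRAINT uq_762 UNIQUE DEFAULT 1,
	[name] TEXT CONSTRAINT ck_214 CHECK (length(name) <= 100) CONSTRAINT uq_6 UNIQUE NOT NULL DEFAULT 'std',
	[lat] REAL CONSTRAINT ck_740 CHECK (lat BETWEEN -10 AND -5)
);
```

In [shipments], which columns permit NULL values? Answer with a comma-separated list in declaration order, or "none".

- weight: declared NOT NULL → not nullable.
- phone: DEFAULT only fills an omitted column; an explicit NULL is still allowed → nullable.
- shipment_id: declared NOT NULL → not nullable.
- window_end: declared NOT NULL → not nullable.
- priority: UNIQUE does not imply NOT NULL → nullable.
- eta: CHECK does not forbid NULL (a CHECK constraint passes when its expression is NULL) → nullable.
- name: no NOT NULL constraint applies → nullable.
- tracking_no: DEFAULT only fills an omitted column; an explicit NULL is still allowed → nullable.
- destination: a foreign key column may be NULL unless separately constrained → nullable.
- window_start: part of the PRIMARY KEY, which implies NOT NULL → not nullable.

phone, priority, eta, name, tracking_no, destination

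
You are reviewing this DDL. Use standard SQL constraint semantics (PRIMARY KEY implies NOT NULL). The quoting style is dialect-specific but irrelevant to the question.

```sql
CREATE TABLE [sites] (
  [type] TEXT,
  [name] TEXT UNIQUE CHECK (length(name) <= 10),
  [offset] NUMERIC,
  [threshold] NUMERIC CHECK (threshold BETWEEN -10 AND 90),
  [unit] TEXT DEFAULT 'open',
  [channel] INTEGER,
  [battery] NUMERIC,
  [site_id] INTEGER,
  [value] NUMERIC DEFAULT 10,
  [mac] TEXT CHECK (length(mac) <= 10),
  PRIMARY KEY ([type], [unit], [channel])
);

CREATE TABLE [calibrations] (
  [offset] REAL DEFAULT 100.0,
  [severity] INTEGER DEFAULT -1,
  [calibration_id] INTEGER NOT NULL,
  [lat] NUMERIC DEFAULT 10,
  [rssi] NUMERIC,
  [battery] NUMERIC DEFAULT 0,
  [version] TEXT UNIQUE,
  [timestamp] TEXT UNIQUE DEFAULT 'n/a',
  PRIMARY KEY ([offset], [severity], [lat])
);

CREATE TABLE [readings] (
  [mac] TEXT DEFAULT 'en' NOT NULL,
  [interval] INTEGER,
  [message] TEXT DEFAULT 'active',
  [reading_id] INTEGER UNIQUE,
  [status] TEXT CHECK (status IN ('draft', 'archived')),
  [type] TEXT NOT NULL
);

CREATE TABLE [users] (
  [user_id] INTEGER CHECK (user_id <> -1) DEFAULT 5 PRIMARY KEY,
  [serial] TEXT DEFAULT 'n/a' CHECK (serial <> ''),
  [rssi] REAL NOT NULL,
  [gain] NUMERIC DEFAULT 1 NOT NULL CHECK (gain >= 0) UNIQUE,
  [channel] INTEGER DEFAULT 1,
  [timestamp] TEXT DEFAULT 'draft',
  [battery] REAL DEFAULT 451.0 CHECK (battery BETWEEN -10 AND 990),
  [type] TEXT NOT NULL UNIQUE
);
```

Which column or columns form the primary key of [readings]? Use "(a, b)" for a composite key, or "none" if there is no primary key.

No column is declared PRIMARY KEY inline, and there is no table-level PRIMARY KEY clause in readings.

none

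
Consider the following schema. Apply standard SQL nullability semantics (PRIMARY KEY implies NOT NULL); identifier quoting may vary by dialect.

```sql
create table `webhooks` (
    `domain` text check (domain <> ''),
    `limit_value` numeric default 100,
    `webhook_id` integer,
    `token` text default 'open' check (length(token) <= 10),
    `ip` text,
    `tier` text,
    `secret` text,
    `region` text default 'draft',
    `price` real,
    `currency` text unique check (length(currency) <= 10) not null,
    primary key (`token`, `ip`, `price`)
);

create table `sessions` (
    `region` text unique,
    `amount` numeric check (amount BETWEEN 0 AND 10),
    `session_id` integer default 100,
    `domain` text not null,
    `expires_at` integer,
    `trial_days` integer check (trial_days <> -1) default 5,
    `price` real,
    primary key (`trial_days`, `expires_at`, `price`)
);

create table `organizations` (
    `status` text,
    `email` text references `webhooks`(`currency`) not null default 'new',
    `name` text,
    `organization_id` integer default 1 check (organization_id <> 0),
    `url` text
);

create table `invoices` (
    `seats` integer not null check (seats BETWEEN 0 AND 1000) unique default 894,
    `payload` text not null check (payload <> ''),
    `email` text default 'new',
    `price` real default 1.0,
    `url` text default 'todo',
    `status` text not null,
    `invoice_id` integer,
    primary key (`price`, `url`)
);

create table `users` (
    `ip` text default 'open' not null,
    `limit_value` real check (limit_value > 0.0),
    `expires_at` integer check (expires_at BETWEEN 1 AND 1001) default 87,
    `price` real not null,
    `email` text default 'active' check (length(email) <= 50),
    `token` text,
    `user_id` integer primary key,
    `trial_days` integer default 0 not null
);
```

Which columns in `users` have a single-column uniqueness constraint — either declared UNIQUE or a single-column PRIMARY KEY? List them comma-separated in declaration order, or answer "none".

user_id

- ip: no UNIQUE or single-column PK constraint.
- limit_value: no UNIQUE or single-column PK constraint.
- expires_at: no UNIQUE or single-column PK constraint.
- price: no UNIQUE or single-column PK constraint.
- email: no UNIQUE or single-column PK constraint.
- token: no UNIQUE or single-column PK constraint.
- user_id: single-column PRIMARY KEY → unique.
- trial_days: no UNIQUE or single-column PK constraint.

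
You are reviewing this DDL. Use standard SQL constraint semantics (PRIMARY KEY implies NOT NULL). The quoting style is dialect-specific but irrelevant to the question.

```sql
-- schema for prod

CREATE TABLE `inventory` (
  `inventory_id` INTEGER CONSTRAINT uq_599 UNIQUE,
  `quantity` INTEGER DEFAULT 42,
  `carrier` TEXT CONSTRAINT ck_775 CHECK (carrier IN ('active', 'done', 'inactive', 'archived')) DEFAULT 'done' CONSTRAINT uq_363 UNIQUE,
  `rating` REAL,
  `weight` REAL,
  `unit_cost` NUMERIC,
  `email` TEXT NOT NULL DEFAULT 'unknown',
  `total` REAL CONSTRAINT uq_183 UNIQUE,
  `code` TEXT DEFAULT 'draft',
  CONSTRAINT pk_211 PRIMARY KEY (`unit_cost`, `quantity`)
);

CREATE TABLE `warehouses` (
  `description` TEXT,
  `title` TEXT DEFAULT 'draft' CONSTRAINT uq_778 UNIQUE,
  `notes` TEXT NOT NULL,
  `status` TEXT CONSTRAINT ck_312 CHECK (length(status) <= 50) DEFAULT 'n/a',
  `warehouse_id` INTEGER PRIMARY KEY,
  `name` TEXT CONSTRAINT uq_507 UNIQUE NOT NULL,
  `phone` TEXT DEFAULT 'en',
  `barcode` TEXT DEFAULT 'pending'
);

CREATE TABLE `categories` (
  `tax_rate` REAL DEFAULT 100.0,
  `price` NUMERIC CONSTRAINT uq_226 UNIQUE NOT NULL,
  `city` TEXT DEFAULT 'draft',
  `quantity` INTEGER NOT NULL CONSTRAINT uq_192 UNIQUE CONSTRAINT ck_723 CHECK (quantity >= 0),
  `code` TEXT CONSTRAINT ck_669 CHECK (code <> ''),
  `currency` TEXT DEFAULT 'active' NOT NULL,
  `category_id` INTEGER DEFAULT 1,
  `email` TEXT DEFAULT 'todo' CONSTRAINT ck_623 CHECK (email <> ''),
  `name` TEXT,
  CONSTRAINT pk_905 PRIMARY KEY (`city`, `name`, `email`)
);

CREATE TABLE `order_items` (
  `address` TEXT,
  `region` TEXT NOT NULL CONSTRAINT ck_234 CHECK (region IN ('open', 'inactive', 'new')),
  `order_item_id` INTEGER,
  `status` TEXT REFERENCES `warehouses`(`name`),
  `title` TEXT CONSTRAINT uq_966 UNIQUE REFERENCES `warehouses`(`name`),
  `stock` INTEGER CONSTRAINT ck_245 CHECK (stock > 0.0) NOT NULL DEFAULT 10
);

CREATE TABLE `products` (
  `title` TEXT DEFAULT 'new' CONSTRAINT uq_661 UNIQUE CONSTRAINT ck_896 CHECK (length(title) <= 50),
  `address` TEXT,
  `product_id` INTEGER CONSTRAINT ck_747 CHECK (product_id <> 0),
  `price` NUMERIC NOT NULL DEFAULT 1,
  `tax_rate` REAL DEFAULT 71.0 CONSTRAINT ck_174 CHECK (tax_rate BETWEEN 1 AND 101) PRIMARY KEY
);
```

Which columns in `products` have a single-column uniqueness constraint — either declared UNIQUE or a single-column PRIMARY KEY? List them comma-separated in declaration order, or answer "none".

title, tax_rate

- title: declared UNIQUE → unique.
- address: no UNIQUE or single-column PK constraint.
- product_id: no UNIQUE or single-column PK constraint.
- price: no UNIQUE or single-column PK constraint.
- tax_rate: single-column PRIMARY KEY → unique.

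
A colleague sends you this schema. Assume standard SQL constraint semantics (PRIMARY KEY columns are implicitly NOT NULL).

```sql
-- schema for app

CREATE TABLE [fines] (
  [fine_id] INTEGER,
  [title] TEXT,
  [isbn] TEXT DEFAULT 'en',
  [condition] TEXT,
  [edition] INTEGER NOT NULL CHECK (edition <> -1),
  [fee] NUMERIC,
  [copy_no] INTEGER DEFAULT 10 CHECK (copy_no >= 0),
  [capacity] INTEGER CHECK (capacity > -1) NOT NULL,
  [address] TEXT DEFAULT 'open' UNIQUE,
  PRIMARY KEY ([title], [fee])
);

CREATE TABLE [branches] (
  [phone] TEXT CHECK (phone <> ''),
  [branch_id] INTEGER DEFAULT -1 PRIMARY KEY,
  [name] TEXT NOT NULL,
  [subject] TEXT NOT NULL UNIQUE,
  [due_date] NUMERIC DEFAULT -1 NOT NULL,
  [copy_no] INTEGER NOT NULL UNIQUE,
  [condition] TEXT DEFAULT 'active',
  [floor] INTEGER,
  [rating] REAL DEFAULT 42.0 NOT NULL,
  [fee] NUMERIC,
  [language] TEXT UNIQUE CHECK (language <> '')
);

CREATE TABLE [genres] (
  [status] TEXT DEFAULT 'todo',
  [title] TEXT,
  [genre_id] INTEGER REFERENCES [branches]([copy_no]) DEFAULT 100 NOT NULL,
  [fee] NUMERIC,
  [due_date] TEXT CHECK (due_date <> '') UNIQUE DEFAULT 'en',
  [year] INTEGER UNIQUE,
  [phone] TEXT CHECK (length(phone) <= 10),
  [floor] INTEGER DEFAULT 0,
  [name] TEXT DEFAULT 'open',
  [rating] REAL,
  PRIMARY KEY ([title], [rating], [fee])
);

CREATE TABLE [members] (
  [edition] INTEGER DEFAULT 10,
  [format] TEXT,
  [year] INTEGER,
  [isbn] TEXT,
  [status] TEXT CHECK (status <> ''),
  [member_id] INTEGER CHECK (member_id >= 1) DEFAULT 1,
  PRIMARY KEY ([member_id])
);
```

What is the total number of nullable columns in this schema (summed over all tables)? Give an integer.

fines: 5 nullable (fine_id, isbn, condition, copy_no, address — PK (title, fee) and explicit NOT NULL columns excluded).
branches: 5 nullable (phone, condition, floor, fee, language — PK (branch_id) and explicit NOT NULL columns excluded).
genres: 6 nullable (status, due_date, year, phone, floor, name — PK (title, rating, fee) and explicit NOT NULL columns excluded).
members: 5 nullable (edition, format, year, isbn, status — PK (member_id) and explicit NOT NULL columns excluded).
Total: 5 + 5 + 6 + 5 = 21.

21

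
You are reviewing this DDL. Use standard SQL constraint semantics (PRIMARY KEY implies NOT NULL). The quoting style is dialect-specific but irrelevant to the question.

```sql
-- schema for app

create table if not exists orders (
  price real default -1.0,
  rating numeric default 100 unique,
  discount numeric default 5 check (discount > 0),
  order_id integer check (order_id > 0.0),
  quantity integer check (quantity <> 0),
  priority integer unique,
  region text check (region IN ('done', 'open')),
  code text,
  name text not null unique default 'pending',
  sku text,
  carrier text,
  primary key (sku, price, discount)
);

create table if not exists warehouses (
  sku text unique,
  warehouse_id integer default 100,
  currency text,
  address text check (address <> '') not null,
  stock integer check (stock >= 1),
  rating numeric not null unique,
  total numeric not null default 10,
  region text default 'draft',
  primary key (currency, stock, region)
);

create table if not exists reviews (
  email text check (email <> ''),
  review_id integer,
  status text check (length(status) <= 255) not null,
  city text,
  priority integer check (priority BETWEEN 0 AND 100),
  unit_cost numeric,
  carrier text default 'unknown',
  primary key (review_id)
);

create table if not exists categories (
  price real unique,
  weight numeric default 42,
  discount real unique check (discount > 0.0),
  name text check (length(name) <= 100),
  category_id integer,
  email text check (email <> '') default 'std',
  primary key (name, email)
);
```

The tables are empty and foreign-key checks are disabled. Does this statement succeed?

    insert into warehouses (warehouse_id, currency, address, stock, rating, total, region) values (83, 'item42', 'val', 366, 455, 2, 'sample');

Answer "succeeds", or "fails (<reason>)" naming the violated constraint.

NOT NULL columns: address is supplied; currency is supplied; rating is supplied; region is supplied; stock is supplied; total is supplied.
CHECK constraints: 'val' satisfies (address <> ''); 366 satisfies (stock >= 1).
No constraint is violated.

succeeds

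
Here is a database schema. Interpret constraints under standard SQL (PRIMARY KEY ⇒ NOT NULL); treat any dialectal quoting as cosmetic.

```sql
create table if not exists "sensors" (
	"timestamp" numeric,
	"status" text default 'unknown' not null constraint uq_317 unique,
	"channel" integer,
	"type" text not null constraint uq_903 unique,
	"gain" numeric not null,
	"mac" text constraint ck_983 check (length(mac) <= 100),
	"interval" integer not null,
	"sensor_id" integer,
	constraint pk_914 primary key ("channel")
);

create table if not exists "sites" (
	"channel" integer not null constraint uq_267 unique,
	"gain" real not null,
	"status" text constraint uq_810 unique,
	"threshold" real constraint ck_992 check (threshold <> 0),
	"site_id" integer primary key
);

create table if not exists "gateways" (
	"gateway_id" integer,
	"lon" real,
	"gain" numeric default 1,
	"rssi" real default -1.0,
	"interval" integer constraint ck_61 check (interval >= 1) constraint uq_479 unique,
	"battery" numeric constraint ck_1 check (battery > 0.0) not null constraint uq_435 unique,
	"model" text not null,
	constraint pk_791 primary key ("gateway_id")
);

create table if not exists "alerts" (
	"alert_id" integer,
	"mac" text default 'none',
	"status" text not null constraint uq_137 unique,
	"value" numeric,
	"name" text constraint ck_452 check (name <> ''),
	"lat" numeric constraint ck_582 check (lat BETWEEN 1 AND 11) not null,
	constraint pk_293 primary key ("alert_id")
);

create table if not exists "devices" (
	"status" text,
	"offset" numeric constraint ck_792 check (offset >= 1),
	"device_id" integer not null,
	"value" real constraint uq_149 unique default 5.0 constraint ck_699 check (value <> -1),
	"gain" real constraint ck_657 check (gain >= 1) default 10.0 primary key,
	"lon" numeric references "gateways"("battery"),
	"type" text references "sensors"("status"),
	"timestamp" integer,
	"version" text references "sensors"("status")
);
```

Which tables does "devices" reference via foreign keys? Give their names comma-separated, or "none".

- lon REFERENCES gateways(battery).
- type REFERENCES sensors(status).
- version REFERENCES sensors(status).

gateways, sensors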